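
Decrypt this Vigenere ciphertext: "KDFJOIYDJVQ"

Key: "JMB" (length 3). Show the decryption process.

Step 1: Key 'JMB' has length 3. Extended key: JMBJMBJMBJM
Step 2: Decrypt each position:
  K(10) - J(9) = 1 = B
  D(3) - M(12) = 17 = R
  F(5) - B(1) = 4 = E
  J(9) - J(9) = 0 = A
  O(14) - M(12) = 2 = C
  I(8) - B(1) = 7 = H
  Y(24) - J(9) = 15 = P
  D(3) - M(12) = 17 = R
  J(9) - B(1) = 8 = I
  V(21) - J(9) = 12 = M
  Q(16) - M(12) = 4 = E
Plaintext: BREACHPRIME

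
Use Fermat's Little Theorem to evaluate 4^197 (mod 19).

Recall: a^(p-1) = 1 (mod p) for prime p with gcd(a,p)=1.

Step 1: Since 19 is prime, by Fermat's Little Theorem: 4^18 = 1 (mod 19).
Step 2: Reduce exponent: 197 mod 18 = 17.
Step 3: So 4^197 = 4^17 (mod 19).
Step 4: 4^17 mod 19 = 5.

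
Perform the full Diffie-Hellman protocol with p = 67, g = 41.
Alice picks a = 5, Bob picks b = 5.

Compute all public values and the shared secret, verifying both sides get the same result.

Step 1: A = g^a mod p = 41^5 mod 67 = 2.
Step 2: B = g^b mod p = 41^5 mod 67 = 2.
Step 3: Alice computes s = B^a mod p = 2^5 mod 67 = 32.
Step 4: Bob computes s = A^b mod p = 2^5 mod 67 = 32.
Both sides agree: shared secret = 32.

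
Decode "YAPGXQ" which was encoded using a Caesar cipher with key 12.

Step 1: Reverse the shift by subtracting 12 from each letter position.
  Y (position 24) -> position (24-12) mod 26 = 12 -> M
  A (position 0) -> position (0-12) mod 26 = 14 -> O
  P (position 15) -> position (15-12) mod 26 = 3 -> D
  G (position 6) -> position (6-12) mod 26 = 20 -> U
  X (position 23) -> position (23-12) mod 26 = 11 -> L
  Q (position 16) -> position (16-12) mod 26 = 4 -> E
Decrypted message: MODULE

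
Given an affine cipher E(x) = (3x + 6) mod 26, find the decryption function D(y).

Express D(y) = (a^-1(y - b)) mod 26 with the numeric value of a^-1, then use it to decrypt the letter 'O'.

Step 1: Find a^-1, the modular inverse of 3 mod 26.
Step 2: We need 3 * a^-1 = 1 (mod 26).
Step 3: 3 * 9 = 27 = 1 * 26 + 1, so a^-1 = 9.
Step 4: D(y) = 9(y - 6) mod 26.
Step 5: Apply to 'O' (y = 14): D(14) = 9 * (14 - 6) mod 26 = 9 * 8 mod 26 = 20 -> 'U'.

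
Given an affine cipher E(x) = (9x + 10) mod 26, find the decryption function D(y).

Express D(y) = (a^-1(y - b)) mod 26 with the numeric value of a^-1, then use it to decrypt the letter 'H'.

Step 1: Find a^-1, the modular inverse of 9 mod 26.
Step 2: We need 9 * a^-1 = 1 (mod 26).
Step 3: 9 * 3 = 27 = 1 * 26 + 1, so a^-1 = 3.
Step 4: D(y) = 3(y - 10) mod 26.
Step 5: Apply to 'H' (y = 7): D(7) = 3 * (7 - 10) mod 26 = 3 * -3 mod 26 = 17 -> 'R'.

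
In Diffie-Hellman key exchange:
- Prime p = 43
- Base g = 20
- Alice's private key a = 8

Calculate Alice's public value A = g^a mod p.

Step 1: A = g^a mod p = 20^8 mod 43.
  20^1 mod 43 = 20
  20^2 mod 43 = (20 * 20) mod 43 = 13
  20^3 mod 43 = (13 * 20) mod 43 = 2
  20^4 mod 43 = (2 * 20) mod 43 = 40
  20^5 mod 43 = (40 * 20) mod 43 = 26
  20^6 mod 43 = (26 * 20) mod 43 = 4
  20^7 mod 43 = (4 * 20) mod 43 = 37
  20^8 mod 43 = (37 * 20) mod 43 = 9
Result: A = 9.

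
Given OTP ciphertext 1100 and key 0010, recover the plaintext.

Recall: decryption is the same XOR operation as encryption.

Step 1: XOR ciphertext with key:
  Ciphertext: 1100
  Key:        0010
  XOR:        1110
Step 2: Plaintext = 1110 = 14 in decimal.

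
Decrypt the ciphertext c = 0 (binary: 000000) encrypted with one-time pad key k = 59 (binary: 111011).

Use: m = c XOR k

Step 1: XOR ciphertext with key:
  Ciphertext: 000000
  Key:        111011
  XOR:        111011
Step 2: Plaintext = 111011 = 59 in decimal.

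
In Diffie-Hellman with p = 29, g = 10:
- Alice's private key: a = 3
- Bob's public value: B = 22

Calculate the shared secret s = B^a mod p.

Step 1: s = B^a mod p = 22^3 mod 29.
  22^1 mod 29 = 22
  22^2 mod 29 = (22 * 22) mod 29 = 20
  22^3 mod 29 = (20 * 22) mod 29 = 5
Result: shared secret = 5.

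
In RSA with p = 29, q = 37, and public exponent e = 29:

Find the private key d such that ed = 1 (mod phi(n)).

Step 1: n = 29 * 37 = 1073.
Step 2: phi(n) = 28 * 36 = 1008.
Step 3: Find d such that 29 * d = 1 (mod 1008).
Step 4: d = 29^(-1) mod 1008 = 869.
Verification: 29 * 869 = 25201 = 25 * 1008 + 1.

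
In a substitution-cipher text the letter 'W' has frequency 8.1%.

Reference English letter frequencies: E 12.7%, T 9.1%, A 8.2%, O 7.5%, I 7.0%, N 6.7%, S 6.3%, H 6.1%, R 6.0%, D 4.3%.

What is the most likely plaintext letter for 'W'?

Step 1: The observed frequency is 8.1%.
Step 2: Compare with English frequencies:
  E: 12.7% (difference: 4.6%)
  T: 9.1% (difference: 1.0%)
  A: 8.2% (difference: 0.1%) <-- closest
  O: 7.5% (difference: 0.6%)
  I: 7.0% (difference: 1.1%)
  N: 6.7% (difference: 1.4%)
  S: 6.3% (difference: 1.8%)
  H: 6.1% (difference: 2.0%)
  R: 6.0% (difference: 2.1%)
  D: 4.3% (difference: 3.8%)
Step 3: 'W' most likely represents 'A' (frequency 8.2%).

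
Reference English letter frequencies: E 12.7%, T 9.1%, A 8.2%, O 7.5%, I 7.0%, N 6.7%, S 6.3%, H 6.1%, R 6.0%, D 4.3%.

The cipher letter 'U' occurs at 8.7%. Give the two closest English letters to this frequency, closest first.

Step 1: Observed frequency of 'U' is 8.7%.
Step 2: Compute distances to each reference frequency and sort:
  T (9.1%): difference = 0.4% <-- BEST
  A (8.2%): difference = 0.5% <-- RUNNER-UP
  O (7.5%): difference = 1.2%
  I (7.0%): difference = 1.7%
  N (6.7%): difference = 2.0%
Step 3: Most likely is 'T' (9.1%, diff 0.4%); second most likely is 'A' (8.2%, diff 0.5%).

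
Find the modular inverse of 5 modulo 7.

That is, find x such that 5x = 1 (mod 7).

Step 1: We need x such that 5 * x = 1 (mod 7).
Step 2: Using the extended Euclidean algorithm or trial:
  5 * 3 = 15 = 2 * 7 + 1.
Step 3: Since 15 mod 7 = 1, the inverse is x = 3.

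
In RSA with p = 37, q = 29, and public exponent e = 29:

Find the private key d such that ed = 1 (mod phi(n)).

Step 1: n = 37 * 29 = 1073.
Step 2: phi(n) = 36 * 28 = 1008.
Step 3: Find d such that 29 * d = 1 (mod 1008).
Step 4: d = 29^(-1) mod 1008 = 869.
Verification: 29 * 869 = 25201 = 25 * 1008 + 1.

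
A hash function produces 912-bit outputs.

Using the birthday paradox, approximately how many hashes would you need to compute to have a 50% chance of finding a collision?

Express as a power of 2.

Step 1: The birthday paradox gives collision probability ~50% after sqrt(2^n) = 2^(n/2) hashes.
Step 2: For 912-bit output: 2^(912/2) = 2^456.
Step 3: Approximately 2^456 hash computations needed.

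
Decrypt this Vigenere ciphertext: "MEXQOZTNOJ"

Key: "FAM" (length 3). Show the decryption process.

Step 1: Key 'FAM' has length 3. Extended key: FAMFAMFAMF
Step 2: Decrypt each position:
  M(12) - F(5) = 7 = H
  E(4) - A(0) = 4 = E
  X(23) - M(12) = 11 = L
  Q(16) - F(5) = 11 = L
  O(14) - A(0) = 14 = O
  Z(25) - M(12) = 13 = N
  T(19) - F(5) = 14 = O
  N(13) - A(0) = 13 = N
  O(14) - M(12) = 2 = C
  J(9) - F(5) = 4 = E
Plaintext: HELLONONCE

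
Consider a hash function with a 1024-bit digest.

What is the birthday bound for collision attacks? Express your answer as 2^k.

Step 1: The birthday paradox gives collision probability ~50% after sqrt(2^n) = 2^(n/2) hashes.
Step 2: For 1024-bit output: 2^(1024/2) = 2^512.
Step 3: Approximately 2^512 hash computations needed.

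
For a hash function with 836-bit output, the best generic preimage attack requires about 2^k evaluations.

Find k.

Step 1: The hash has a 836-bit output.
Step 2: Preimage resistance means: given a digest h(x), it should be infeasible to find any input that hashes to it.
With a 836-bit output there are 2^836 possible digests, so a generic brute-force preimage search costs about 2^836 evaluations.
Step 3: Security level = 836 bits.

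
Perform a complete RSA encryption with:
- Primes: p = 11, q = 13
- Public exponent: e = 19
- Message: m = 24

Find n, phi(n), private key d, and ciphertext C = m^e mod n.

Step 1: n = 11 * 13 = 143.
Step 2: phi(n) = (11-1)(13-1) = 10 * 12 = 120.
Step 3: Find d = 19^(-1) mod 120 = 19.
  Verify: 19 * 19 = 361 = 1 (mod 120).
Step 4: C = 24^19 mod 143 = 28.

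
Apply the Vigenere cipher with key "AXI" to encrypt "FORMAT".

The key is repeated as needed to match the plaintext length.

Step 1: Repeat key to match plaintext length:
  Plaintext: FORMAT
  Key:       AXIAXI
Step 2: Encrypt each letter:
  F(5) + A(0) = (5+0) mod 26 = 5 = F
  O(14) + X(23) = (14+23) mod 26 = 11 = L
  R(17) + I(8) = (17+8) mod 26 = 25 = Z
  M(12) + A(0) = (12+0) mod 26 = 12 = M
  A(0) + X(23) = (0+23) mod 26 = 23 = X
  T(19) + I(8) = (19+8) mod 26 = 1 = B
Ciphertext: FLZMXB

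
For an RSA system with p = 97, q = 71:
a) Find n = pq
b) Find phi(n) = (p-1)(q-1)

Step 1: n = p * q = 97 * 71 = 6887.
Step 2: phi(n) = (p-1)(q-1) = 96 * 70 = 6720.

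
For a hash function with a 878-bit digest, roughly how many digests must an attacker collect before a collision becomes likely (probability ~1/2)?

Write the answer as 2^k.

Step 1: The birthday paradox gives collision probability ~50% after sqrt(2^n) = 2^(n/2) hashes.
Step 2: For 878-bit output: 2^(878/2) = 2^439.
Step 3: Approximately 2^439 hash computations needed.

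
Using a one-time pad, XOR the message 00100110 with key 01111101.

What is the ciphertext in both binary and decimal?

Step 1: Write out the XOR operation bit by bit:
  Message: 00100110
  Key:     01111101
  XOR:     01011011
Step 2: Convert to decimal: 01011011 = 91.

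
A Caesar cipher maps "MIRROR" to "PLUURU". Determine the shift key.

Step 1: Compare first letters: M (position 12) -> P (position 15).
Step 2: Shift = (15 - 12) mod 26 = 3.
The shift value is 3.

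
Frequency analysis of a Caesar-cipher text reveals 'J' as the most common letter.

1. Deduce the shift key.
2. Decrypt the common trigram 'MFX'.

Step 1: In English, 'E' is the most frequent letter (12.7%).
Step 2: The most frequent ciphertext letter is 'J' (position 9).
Step 3: Shift = (9 - 4) mod 26 = 5.
Step 4: Decrypt 'MFX' by shifting back 5:
  M -> H
  F -> A
  X -> S
Step 5: 'MFX' decrypts to 'HAS'.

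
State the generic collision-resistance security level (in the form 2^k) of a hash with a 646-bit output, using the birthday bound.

Step 1: The birthday paradox gives collision probability ~50% after sqrt(2^n) = 2^(n/2) hashes.
Step 2: For 646-bit output: 2^(646/2) = 2^323.
Step 3: Approximately 2^323 hash computations needed.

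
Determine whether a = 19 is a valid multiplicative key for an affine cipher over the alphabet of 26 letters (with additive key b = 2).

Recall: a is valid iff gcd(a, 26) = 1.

Step 1: Compute gcd(19, 26).
Step 2: gcd(19, 26) = 1.
Since gcd = 1, 19 is coprime with 26, so it is a valid key.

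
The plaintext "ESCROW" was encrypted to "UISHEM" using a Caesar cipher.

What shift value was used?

Step 1: Compare first letters: E (position 4) -> U (position 20).
Step 2: Shift = (20 - 4) mod 26 = 16.
The shift value is 16.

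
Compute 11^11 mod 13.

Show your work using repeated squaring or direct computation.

Step 1: Compute 11^11 mod 13 step by step, reducing modulo 13 at each step.
  11^1 mod 13 = 11
  11^2 mod 13 = (11 * 11) mod 13 = 4
  11^3 mod 13 = (4 * 11) mod 13 = 5
  11^4 mod 13 = (5 * 11) mod 13 = 3
  11^5 mod 13 = (3 * 11) mod 13 = 7
  11^6 mod 13 = (7 * 11) mod 13 = 12
  11^7 mod 13 = (12 * 11) mod 13 = 2
  11^8 mod 13 = (2 * 11) mod 13 = 9
  11^9 mod 13 = (9 * 11) mod 13 = 8
  11^10 mod 13 = (8 * 11) mod 13 = 10
  11^11 mod 13 = (10 * 11) mod 13 = 6
Step 2: Result = 6.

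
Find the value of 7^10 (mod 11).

Step 1: Compute 7^10 mod 11 step by step, reducing modulo 11 at each step.
  7^1 mod 11 = 7
  7^2 mod 11 = (7 * 7) mod 11 = 5
  7^3 mod 11 = (5 * 7) mod 11 = 2
  7^4 mod 11 = (2 * 7) mod 11 = 3
  7^5 mod 11 = (3 * 7) mod 11 = 10
  7^6 mod 11 = (10 * 7) mod 11 = 4
  7^7 mod 11 = (4 * 7) mod 11 = 6
  7^8 mod 11 = (6 * 7) mod 11 = 9
  7^9 mod 11 = (9 * 7) mod 11 = 8
  7^10 mod 11 = (8 * 7) mod 11 = 1
Step 2: Result = 1.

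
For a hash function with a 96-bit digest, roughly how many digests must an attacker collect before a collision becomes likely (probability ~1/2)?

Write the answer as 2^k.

Step 1: The birthday paradox gives collision probability ~50% after sqrt(2^n) = 2^(n/2) hashes.
Step 2: For 96-bit output: 2^(96/2) = 2^48.
Step 3: Approximately 2^48 hash computations needed.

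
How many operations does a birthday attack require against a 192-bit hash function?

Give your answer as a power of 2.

Step 1: The birthday paradox gives collision probability ~50% after sqrt(2^n) = 2^(n/2) hashes.
Step 2: For 192-bit output: 2^(192/2) = 2^96.
Step 3: Approximately 2^96 hash computations needed.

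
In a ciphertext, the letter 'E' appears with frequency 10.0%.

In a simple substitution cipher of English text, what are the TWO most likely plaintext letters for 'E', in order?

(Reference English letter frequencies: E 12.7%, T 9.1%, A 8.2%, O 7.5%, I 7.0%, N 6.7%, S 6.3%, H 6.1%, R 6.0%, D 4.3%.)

Step 1: Observed frequency of 'E' is 10.0%.
Step 2: Compute distances to each reference frequency and sort:
  T (9.1%): difference = 0.9% <-- BEST
  A (8.2%): difference = 1.8% <-- RUNNER-UP
  O (7.5%): difference = 2.5%
  E (12.7%): difference = 2.7%
  I (7.0%): difference = 3.0%
Step 3: Most likely is 'T' (9.1%, diff 0.9%); second most likely is 'A' (8.2%, diff 1.8%).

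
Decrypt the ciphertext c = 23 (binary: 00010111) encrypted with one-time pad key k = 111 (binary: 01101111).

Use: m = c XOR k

Step 1: XOR ciphertext with key:
  Ciphertext: 00010111
  Key:        01101111
  XOR:        01111000
Step 2: Plaintext = 01111000 = 120 in decimal.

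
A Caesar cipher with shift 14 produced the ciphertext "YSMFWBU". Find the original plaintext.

Step 1: Reverse the shift by subtracting 14 from each letter position.
  Y (position 24) -> position (24-14) mod 26 = 10 -> K
  S (position 18) -> position (18-14) mod 26 = 4 -> E
  M (position 12) -> position (12-14) mod 26 = 24 -> Y
  F (position 5) -> position (5-14) mod 26 = 17 -> R
  W (position 22) -> position (22-14) mod 26 = 8 -> I
  B (position 1) -> position (1-14) mod 26 = 13 -> N
  U (position 20) -> position (20-14) mod 26 = 6 -> G
Decrypted message: KEYRING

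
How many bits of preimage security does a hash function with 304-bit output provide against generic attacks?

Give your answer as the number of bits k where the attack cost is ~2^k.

Step 1: The hash has a 304-bit output.
Step 2: Preimage resistance means: given a digest h(x), it should be infeasible to find any input that hashes to it.
With a 304-bit output there are 2^304 possible digests, so a generic brute-force preimage search costs about 2^304 evaluations.
Step 3: Security level = 304 bits.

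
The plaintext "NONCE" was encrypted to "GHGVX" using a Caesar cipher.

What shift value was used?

Step 1: Compare first letters: N (position 13) -> G (position 6).
Step 2: Shift = (6 - 13) mod 26 = 19.
The shift value is 19.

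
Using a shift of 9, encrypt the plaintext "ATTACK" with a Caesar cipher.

Step 1: For each letter, shift forward by 9 positions (mod 26).
  A (position 0) -> position (0+9) mod 26 = 9 -> J
  T (position 19) -> position (19+9) mod 26 = 2 -> C
  T (position 19) -> position (19+9) mod 26 = 2 -> C
  A (position 0) -> position (0+9) mod 26 = 9 -> J
  C (position 2) -> position (2+9) mod 26 = 11 -> L
  K (position 10) -> position (10+9) mod 26 = 19 -> T
Result: JCCJLT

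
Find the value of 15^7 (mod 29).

Step 1: Compute 15^7 mod 29 step by step, reducing modulo 29 at each step.
  15^1 mod 29 = 15
  15^2 mod 29 = (15 * 15) mod 29 = 22
  15^3 mod 29 = (22 * 15) mod 29 = 11
  15^4 mod 29 = (11 * 15) mod 29 = 20
  15^5 mod 29 = (20 * 15) mod 29 = 10
  15^6 mod 29 = (10 * 15) mod 29 = 5
  15^7 mod 29 = (5 * 15) mod 29 = 17
Step 2: Result = 17.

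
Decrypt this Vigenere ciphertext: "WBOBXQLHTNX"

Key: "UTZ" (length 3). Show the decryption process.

Step 1: Key 'UTZ' has length 3. Extended key: UTZUTZUTZUT
Step 2: Decrypt each position:
  W(22) - U(20) = 2 = C
  B(1) - T(19) = 8 = I
  O(14) - Z(25) = 15 = P
  B(1) - U(20) = 7 = H
  X(23) - T(19) = 4 = E
  Q(16) - Z(25) = 17 = R
  L(11) - U(20) = 17 = R
  H(7) - T(19) = 14 = O
  T(19) - Z(25) = 20 = U
  N(13) - U(20) = 19 = T
  X(23) - T(19) = 4 = E
Plaintext: CIPHERROUTE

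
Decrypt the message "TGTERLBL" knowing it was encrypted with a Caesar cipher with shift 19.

Step 1: Reverse the shift by subtracting 19 from each letter position.
  T (position 19) -> position (19-19) mod 26 = 0 -> A
  G (position 6) -> position (6-19) mod 26 = 13 -> N
  T (position 19) -> position (19-19) mod 26 = 0 -> A
  E (position 4) -> position (4-19) mod 26 = 11 -> L
  R (position 17) -> position (17-19) mod 26 = 24 -> Y
  L (position 11) -> position (11-19) mod 26 = 18 -> S
  B (position 1) -> position (1-19) mod 26 = 8 -> I
  L (position 11) -> position (11-19) mod 26 = 18 -> S
Decrypted message: ANALYSIS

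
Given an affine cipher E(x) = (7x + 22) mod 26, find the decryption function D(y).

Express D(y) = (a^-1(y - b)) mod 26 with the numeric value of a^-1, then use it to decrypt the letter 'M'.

Step 1: Find a^-1, the modular inverse of 7 mod 26.
Step 2: We need 7 * a^-1 = 1 (mod 26).
Step 3: 7 * 15 = 105 = 4 * 26 + 1, so a^-1 = 15.
Step 4: D(y) = 15(y - 22) mod 26.
Step 5: Apply to 'M' (y = 12): D(12) = 15 * (12 - 22) mod 26 = 15 * -10 mod 26 = 6 -> 'G'.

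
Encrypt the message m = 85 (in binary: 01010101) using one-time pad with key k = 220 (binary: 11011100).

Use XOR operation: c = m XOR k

Step 1: Write out the XOR operation bit by bit:
  Message: 01010101
  Key:     11011100
  XOR:     10001001
Step 2: Convert to decimal: 10001001 = 137.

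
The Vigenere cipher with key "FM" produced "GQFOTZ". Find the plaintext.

Step 1: Extend key: FMFMFM
Step 2: Decrypt each letter (c - k) mod 26:
  G(6) - F(5) = (6-5) mod 26 = 1 = B
  Q(16) - M(12) = (16-12) mod 26 = 4 = E
  F(5) - F(5) = (5-5) mod 26 = 0 = A
  O(14) - M(12) = (14-12) mod 26 = 2 = C
  T(19) - F(5) = (19-5) mod 26 = 14 = O
  Z(25) - M(12) = (25-12) mod 26 = 13 = N
Plaintext: BEACON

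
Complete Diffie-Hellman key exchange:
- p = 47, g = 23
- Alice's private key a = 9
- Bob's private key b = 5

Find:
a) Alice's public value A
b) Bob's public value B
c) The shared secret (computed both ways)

Step 1: A = g^a mod p = 23^9 mod 47 = 19.
Step 2: B = g^b mod p = 23^5 mod 47 = 22.
Step 3: Alice computes s = B^a mod p = 22^9 mod 47 = 45.
Step 4: Bob computes s = A^b mod p = 19^5 mod 47 = 45.
Both sides agree: shared secret = 45.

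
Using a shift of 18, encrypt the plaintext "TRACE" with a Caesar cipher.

Step 1: For each letter, shift forward by 18 positions (mod 26).
  T (position 19) -> position (19+18) mod 26 = 11 -> L
  R (position 17) -> position (17+18) mod 26 = 9 -> J
  A (position 0) -> position (0+18) mod 26 = 18 -> S
  C (position 2) -> position (2+18) mod 26 = 20 -> U
  E (position 4) -> position (4+18) mod 26 = 22 -> W
Result: LJSUW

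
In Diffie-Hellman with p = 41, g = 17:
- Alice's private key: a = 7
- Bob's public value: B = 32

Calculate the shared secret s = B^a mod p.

Step 1: s = B^a mod p = 32^7 mod 41.
  32^1 mod 41 = 32
  32^2 mod 41 = (32 * 32) mod 41 = 40
  32^3 mod 41 = (40 * 32) mod 41 = 9
  32^4 mod 41 = (9 * 32) mod 41 = 1
  32^5 mod 41 = (1 * 32) mod 41 = 32
  32^6 mod 41 = (32 * 32) mod 41 = 40
  32^7 mod 41 = (40 * 32) mod 41 = 9
Result: shared secret = 9.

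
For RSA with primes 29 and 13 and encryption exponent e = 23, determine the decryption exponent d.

Step 1: n = 29 * 13 = 377.
Step 2: phi(n) = 28 * 12 = 336.
Step 3: Find d such that 23 * d = 1 (mod 336).
Step 4: d = 23^(-1) mod 336 = 263.
Verification: 23 * 263 = 6049 = 18 * 336 + 1.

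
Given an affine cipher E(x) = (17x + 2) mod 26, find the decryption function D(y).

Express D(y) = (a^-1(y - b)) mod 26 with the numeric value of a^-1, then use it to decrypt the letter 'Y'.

Step 1: Find a^-1, the modular inverse of 17 mod 26.
Step 2: We need 17 * a^-1 = 1 (mod 26).
Step 3: 17 * 23 = 391 = 15 * 26 + 1, so a^-1 = 23.
Step 4: D(y) = 23(y - 2) mod 26.
Step 5: Apply to 'Y' (y = 24): D(24) = 23 * (24 - 2) mod 26 = 23 * 22 mod 26 = 12 -> 'M'.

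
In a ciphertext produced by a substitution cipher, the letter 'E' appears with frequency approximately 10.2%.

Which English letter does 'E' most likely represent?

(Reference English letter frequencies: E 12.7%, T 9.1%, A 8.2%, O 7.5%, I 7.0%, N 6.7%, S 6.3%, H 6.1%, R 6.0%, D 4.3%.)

Step 1: The observed frequency is 10.2%.
Step 2: Compare with English frequencies:
  E: 12.7% (difference: 2.5%)
  T: 9.1% (difference: 1.1%) <-- closest
  A: 8.2% (difference: 2.0%)
  O: 7.5% (difference: 2.7%)
  I: 7.0% (difference: 3.2%)
  N: 6.7% (difference: 3.5%)
  S: 6.3% (difference: 3.9%)
  H: 6.1% (difference: 4.1%)
  R: 6.0% (difference: 4.2%)
  D: 4.3% (difference: 5.9%)
Step 3: 'E' most likely represents 'T' (frequency 9.1%).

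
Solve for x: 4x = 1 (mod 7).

Step 1: We need x such that 4 * x = 1 (mod 7).
Step 2: Using the extended Euclidean algorithm or trial:
  4 * 2 = 8 = 1 * 7 + 1.
Step 3: Since 8 mod 7 = 1, the inverse is x = 2.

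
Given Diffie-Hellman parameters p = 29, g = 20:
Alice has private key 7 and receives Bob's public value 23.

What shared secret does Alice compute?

Step 1: s = B^a mod p = 23^7 mod 29.
  23^1 mod 29 = 23
  23^2 mod 29 = (23 * 23) mod 29 = 7
  23^3 mod 29 = (7 * 23) mod 29 = 16
  23^4 mod 29 = (16 * 23) mod 29 = 20
  23^5 mod 29 = (20 * 23) mod 29 = 25
  23^6 mod 29 = (25 * 23) mod 29 = 24
  23^7 mod 29 = (24 * 23) mod 29 = 1
Result: shared secret = 1.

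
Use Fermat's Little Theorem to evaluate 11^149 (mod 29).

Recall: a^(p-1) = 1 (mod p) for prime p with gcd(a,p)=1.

Step 1: Since 29 is prime, by Fermat's Little Theorem: 11^28 = 1 (mod 29).
Step 2: Reduce exponent: 149 mod 28 = 9.
Step 3: So 11^149 = 11^9 (mod 29).
Step 4: 11^9 mod 29 = 2.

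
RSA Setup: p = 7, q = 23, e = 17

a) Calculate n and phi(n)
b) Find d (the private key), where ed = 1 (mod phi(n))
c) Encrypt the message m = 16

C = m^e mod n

Step 1: n = 7 * 23 = 161.
Step 2: phi(n) = (7-1)(23-1) = 6 * 22 = 132.
Step 3: Find d = 17^(-1) mod 132 = 101.
  Verify: 17 * 101 = 1717 = 1 (mod 132).
Step 4: C = 16^17 mod 161 = 4.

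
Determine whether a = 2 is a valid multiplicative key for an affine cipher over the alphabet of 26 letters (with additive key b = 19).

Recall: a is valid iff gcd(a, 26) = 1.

Step 1: Compute gcd(2, 26).
Step 2: gcd(2, 26) = 2.
Since gcd = 2 != 1, 2 shares a common factor with 26, so it cannot be used.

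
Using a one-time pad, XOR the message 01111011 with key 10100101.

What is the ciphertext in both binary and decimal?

Step 1: Write out the XOR operation bit by bit:
  Message: 01111011
  Key:     10100101
  XOR:     11011110
Step 2: Convert to decimal: 11011110 = 222.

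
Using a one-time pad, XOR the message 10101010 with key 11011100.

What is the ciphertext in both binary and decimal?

Step 1: Write out the XOR operation bit by bit:
  Message: 10101010
  Key:     11011100
  XOR:     01110110
Step 2: Convert to decimal: 01110110 = 118.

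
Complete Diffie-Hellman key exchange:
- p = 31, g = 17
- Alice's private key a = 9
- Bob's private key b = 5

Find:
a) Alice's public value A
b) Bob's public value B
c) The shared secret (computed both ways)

Step 1: A = g^a mod p = 17^9 mod 31 = 27.
Step 2: B = g^b mod p = 17^5 mod 31 = 26.
Step 3: Alice computes s = B^a mod p = 26^9 mod 31 = 30.
Step 4: Bob computes s = A^b mod p = 27^5 mod 31 = 30.
Both sides agree: shared secret = 30.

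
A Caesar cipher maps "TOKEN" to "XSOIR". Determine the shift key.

Step 1: Compare first letters: T (position 19) -> X (position 23).
Step 2: Shift = (23 - 19) mod 26 = 4.
The shift value is 4.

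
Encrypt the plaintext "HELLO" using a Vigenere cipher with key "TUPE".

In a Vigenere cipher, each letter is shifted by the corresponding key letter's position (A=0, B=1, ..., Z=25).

Step 1: Repeat key to match plaintext length:
  Plaintext: HELLO
  Key:       TUPET
Step 2: Encrypt each letter:
  H(7) + T(19) = (7+19) mod 26 = 0 = A
  E(4) + U(20) = (4+20) mod 26 = 24 = Y
  L(11) + P(15) = (11+15) mod 26 = 0 = A
  L(11) + E(4) = (11+4) mod 26 = 15 = P
  O(14) + T(19) = (14+19) mod 26 = 7 = H
Ciphertext: AYAPH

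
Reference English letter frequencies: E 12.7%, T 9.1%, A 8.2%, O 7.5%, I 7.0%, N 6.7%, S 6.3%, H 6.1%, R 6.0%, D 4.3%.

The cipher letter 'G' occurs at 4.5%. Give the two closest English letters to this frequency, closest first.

Step 1: Observed frequency of 'G' is 4.5%.
Step 2: Compute distances to each reference frequency and sort:
  D (4.3%): difference = 0.2% <-- BEST
  R (6.0%): difference = 1.5% <-- RUNNER-UP
  H (6.1%): difference = 1.6%
  S (6.3%): difference = 1.8%
  N (6.7%): difference = 2.2%
Step 3: Most likely is 'D' (4.3%, diff 0.2%); second most likely is 'R' (6.0%, diff 1.5%).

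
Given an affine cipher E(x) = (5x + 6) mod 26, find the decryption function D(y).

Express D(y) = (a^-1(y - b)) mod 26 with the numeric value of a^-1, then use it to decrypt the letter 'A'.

Step 1: Find a^-1, the modular inverse of 5 mod 26.
Step 2: We need 5 * a^-1 = 1 (mod 26).
Step 3: 5 * 21 = 105 = 4 * 26 + 1, so a^-1 = 21.
Step 4: D(y) = 21(y - 6) mod 26.
Step 5: Apply to 'A' (y = 0): D(0) = 21 * (0 - 6) mod 26 = 21 * -6 mod 26 = 4 -> 'E'.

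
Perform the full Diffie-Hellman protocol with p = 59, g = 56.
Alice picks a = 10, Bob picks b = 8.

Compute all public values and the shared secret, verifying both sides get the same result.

Step 1: A = g^a mod p = 56^10 mod 59 = 49.
Step 2: B = g^b mod p = 56^8 mod 59 = 12.
Step 3: Alice computes s = B^a mod p = 12^10 mod 59 = 15.
Step 4: Bob computes s = A^b mod p = 49^8 mod 59 = 15.
Both sides agree: shared secret = 15.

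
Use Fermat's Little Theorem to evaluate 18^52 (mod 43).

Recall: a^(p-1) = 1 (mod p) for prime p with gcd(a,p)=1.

Step 1: Since 43 is prime, by Fermat's Little Theorem: 18^42 = 1 (mod 43).
Step 2: Reduce exponent: 52 mod 42 = 10.
Step 3: So 18^52 = 18^10 (mod 43).
Step 4: 18^10 mod 43 = 17.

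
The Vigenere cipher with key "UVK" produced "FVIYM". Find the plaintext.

Step 1: Extend key: UVKUV
Step 2: Decrypt each letter (c - k) mod 26:
  F(5) - U(20) = (5-20) mod 26 = 11 = L
  V(21) - V(21) = (21-21) mod 26 = 0 = A
  I(8) - K(10) = (8-10) mod 26 = 24 = Y
  Y(24) - U(20) = (24-20) mod 26 = 4 = E
  M(12) - V(21) = (12-21) mod 26 = 17 = R
Plaintext: LAYER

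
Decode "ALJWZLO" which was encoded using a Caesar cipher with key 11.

Step 1: Reverse the shift by subtracting 11 from each letter position.
  A (position 0) -> position (0-11) mod 26 = 15 -> P
  L (position 11) -> position (11-11) mod 26 = 0 -> A
  J (position 9) -> position (9-11) mod 26 = 24 -> Y
  W (position 22) -> position (22-11) mod 26 = 11 -> L
  Z (position 25) -> position (25-11) mod 26 = 14 -> O
  L (position 11) -> position (11-11) mod 26 = 0 -> A
  O (position 14) -> position (14-11) mod 26 = 3 -> D
Decrypted message: PAYLOAD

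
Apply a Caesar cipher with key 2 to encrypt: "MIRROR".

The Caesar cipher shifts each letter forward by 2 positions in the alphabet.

Step 1: For each letter, shift forward by 2 positions (mod 26).
  M (position 12) -> position (12+2) mod 26 = 14 -> O
  I (position 8) -> position (8+2) mod 26 = 10 -> K
  R (position 17) -> position (17+2) mod 26 = 19 -> T
  R (position 17) -> position (17+2) mod 26 = 19 -> T
  O (position 14) -> position (14+2) mod 26 = 16 -> Q
  R (position 17) -> position (17+2) mod 26 = 19 -> T
Result: OKTTQT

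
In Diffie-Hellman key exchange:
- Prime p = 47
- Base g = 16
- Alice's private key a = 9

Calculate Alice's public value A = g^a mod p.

Step 1: A = g^a mod p = 16^9 mod 47.
  16^1 mod 47 = 16
  16^2 mod 47 = (16 * 16) mod 47 = 21
  16^3 mod 47 = (21 * 16) mod 47 = 7
  16^4 mod 47 = (7 * 16) mod 47 = 18
  16^5 mod 47 = (18 * 16) mod 47 = 6
  16^6 mod 47 = (6 * 16) mod 47 = 2
  16^7 mod 47 = (2 * 16) mod 47 = 32
  16^8 mod 47 = (32 * 16) mod 47 = 42
  16^9 mod 47 = (42 * 16) mod 47 = 14
Result: A = 14.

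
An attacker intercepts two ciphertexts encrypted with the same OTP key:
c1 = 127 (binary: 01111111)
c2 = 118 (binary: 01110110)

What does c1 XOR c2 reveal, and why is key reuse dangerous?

Step 1: c1 XOR c2 = (m1 XOR k) XOR (m2 XOR k).
Step 2: By XOR associativity/commutativity: = m1 XOR m2 XOR k XOR k = m1 XOR m2.
Step 3: 01111111 XOR 01110110 = 00001001 = 9.
Step 4: The key cancels out! An attacker learns m1 XOR m2 = 9, revealing the relationship between plaintexts.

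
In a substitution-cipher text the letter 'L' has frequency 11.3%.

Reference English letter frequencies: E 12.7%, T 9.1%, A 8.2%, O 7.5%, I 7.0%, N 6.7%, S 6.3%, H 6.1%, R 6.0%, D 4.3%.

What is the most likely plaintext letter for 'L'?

Step 1: The observed frequency is 11.3%.
Step 2: Compare with English frequencies:
  E: 12.7% (difference: 1.4%) <-- closest
  T: 9.1% (difference: 2.2%)
  A: 8.2% (difference: 3.1%)
  O: 7.5% (difference: 3.8%)
  I: 7.0% (difference: 4.3%)
  N: 6.7% (difference: 4.6%)
  S: 6.3% (difference: 5.0%)
  H: 6.1% (difference: 5.2%)
  R: 6.0% (difference: 5.3%)
  D: 4.3% (difference: 7.0%)
Step 3: 'L' most likely represents 'E' (frequency 12.7%).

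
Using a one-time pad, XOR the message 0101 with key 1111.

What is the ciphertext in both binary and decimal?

Step 1: Write out the XOR operation bit by bit:
  Message: 0101
  Key:     1111
  XOR:     1010
Step 2: Convert to decimal: 1010 = 10.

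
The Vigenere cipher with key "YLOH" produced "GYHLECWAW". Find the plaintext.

Step 1: Extend key: YLOHYLOHY
Step 2: Decrypt each letter (c - k) mod 26:
  G(6) - Y(24) = (6-24) mod 26 = 8 = I
  Y(24) - L(11) = (24-11) mod 26 = 13 = N
  H(7) - O(14) = (7-14) mod 26 = 19 = T
  L(11) - H(7) = (11-7) mod 26 = 4 = E
  E(4) - Y(24) = (4-24) mod 26 = 6 = G
  C(2) - L(11) = (2-11) mod 26 = 17 = R
  W(22) - O(14) = (22-14) mod 26 = 8 = I
  A(0) - H(7) = (0-7) mod 26 = 19 = T
  W(22) - Y(24) = (22-24) mod 26 = 24 = Y
Plaintext: INTEGRITY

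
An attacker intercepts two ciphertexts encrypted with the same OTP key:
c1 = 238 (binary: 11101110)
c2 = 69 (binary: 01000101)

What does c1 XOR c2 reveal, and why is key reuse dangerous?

Step 1: c1 XOR c2 = (m1 XOR k) XOR (m2 XOR k).
Step 2: By XOR associativity/commutativity: = m1 XOR m2 XOR k XOR k = m1 XOR m2.
Step 3: 11101110 XOR 01000101 = 10101011 = 171.
Step 4: The key cancels out! An attacker learns m1 XOR m2 = 171, revealing the relationship between plaintexts.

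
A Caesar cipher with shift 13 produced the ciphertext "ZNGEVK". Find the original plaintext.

Step 1: Reverse the shift by subtracting 13 from each letter position.
  Z (position 25) -> position (25-13) mod 26 = 12 -> M
  N (position 13) -> position (13-13) mod 26 = 0 -> A
  G (position 6) -> position (6-13) mod 26 = 19 -> T
  E (position 4) -> position (4-13) mod 26 = 17 -> R
  V (position 21) -> position (21-13) mod 26 = 8 -> I
  K (position 10) -> position (10-13) mod 26 = 23 -> X
Decrypted message: MATRIX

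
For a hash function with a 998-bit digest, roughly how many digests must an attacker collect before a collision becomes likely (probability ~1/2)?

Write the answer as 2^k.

Step 1: The birthday paradox gives collision probability ~50% after sqrt(2^n) = 2^(n/2) hashes.
Step 2: For 998-bit output: 2^(998/2) = 2^499.
Step 3: Approximately 2^499 hash computations needed.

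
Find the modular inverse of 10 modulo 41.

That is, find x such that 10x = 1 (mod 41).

Step 1: We need x such that 10 * x = 1 (mod 41).
Step 2: Using the extended Euclidean algorithm or trial:
  10 * 37 = 370 = 9 * 41 + 1.
Step 3: Since 370 mod 41 = 1, the inverse is x = 37.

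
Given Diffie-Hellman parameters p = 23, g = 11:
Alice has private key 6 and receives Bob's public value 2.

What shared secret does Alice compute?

Step 1: s = B^a mod p = 2^6 mod 23.
  2^1 mod 23 = 2
  2^2 mod 23 = (2 * 2) mod 23 = 4
  2^3 mod 23 = (4 * 2) mod 23 = 8
  2^4 mod 23 = (8 * 2) mod 23 = 16
  2^5 mod 23 = (16 * 2) mod 23 = 9
  2^6 mod 23 = (9 * 2) mod 23 = 18
Result: shared secret = 18.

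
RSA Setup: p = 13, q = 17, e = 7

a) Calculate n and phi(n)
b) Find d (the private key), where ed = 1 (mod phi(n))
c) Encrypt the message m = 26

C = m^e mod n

Step 1: n = 13 * 17 = 221.
Step 2: phi(n) = (13-1)(17-1) = 12 * 16 = 192.
Step 3: Find d = 7^(-1) mod 192 = 55.
  Verify: 7 * 55 = 385 = 1 (mod 192).
Step 4: C = 26^7 mod 221 = 104.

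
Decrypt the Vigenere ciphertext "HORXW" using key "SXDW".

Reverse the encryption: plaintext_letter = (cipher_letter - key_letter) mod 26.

Step 1: Extend key: SXDWS
Step 2: Decrypt each letter (c - k) mod 26:
  H(7) - S(18) = (7-18) mod 26 = 15 = P
  O(14) - X(23) = (14-23) mod 26 = 17 = R
  R(17) - D(3) = (17-3) mod 26 = 14 = O
  X(23) - W(22) = (23-22) mod 26 = 1 = B
  W(22) - S(18) = (22-18) mod 26 = 4 = E
Plaintext: PROBE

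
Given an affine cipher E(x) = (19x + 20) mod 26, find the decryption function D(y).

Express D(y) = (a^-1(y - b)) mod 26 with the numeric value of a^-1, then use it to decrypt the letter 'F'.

Step 1: Find a^-1, the modular inverse of 19 mod 26.
Step 2: We need 19 * a^-1 = 1 (mod 26).
Step 3: 19 * 11 = 209 = 8 * 26 + 1, so a^-1 = 11.
Step 4: D(y) = 11(y - 20) mod 26.
Step 5: Apply to 'F' (y = 5): D(5) = 11 * (5 - 20) mod 26 = 11 * -15 mod 26 = 17 -> 'R'.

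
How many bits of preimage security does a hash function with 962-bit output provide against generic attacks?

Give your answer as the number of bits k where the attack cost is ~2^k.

Step 1: The hash has a 962-bit output.
Step 2: Preimage resistance means: given a digest h(x), it should be infeasible to find any input that hashes to it.
With a 962-bit output there are 2^962 possible digests, so a generic brute-force preimage search costs about 2^962 evaluations.
Step 3: Security level = 962 bits.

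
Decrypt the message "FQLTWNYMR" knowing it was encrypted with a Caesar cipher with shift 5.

Step 1: Reverse the shift by subtracting 5 from each letter position.
  F (position 5) -> position (5-5) mod 26 = 0 -> A
  Q (position 16) -> position (16-5) mod 26 = 11 -> L
  L (position 11) -> position (11-5) mod 26 = 6 -> G
  T (position 19) -> position (19-5) mod 26 = 14 -> O
  W (position 22) -> position (22-5) mod 26 = 17 -> R
  N (position 13) -> position (13-5) mod 26 = 8 -> I
  Y (position 24) -> position (24-5) mod 26 = 19 -> T
  M (position 12) -> position (12-5) mod 26 = 7 -> H
  R (position 17) -> position (17-5) mod 26 = 12 -> M
Decrypted message: ALGORITHM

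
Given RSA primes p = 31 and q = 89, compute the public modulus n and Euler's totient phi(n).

Step 1: n = p * q = 31 * 89 = 2759.
Step 2: phi(n) = (p-1)(q-1) = 30 * 88 = 2640.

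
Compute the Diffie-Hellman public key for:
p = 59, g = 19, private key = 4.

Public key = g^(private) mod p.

Step 1: A = g^a mod p = 19^4 mod 59.
  19^1 mod 59 = 19
  19^2 mod 59 = (19 * 19) mod 59 = 7
  19^3 mod 59 = (7 * 19) mod 59 = 15
  19^4 mod 59 = (15 * 19) mod 59 = 49
Result: A = 49.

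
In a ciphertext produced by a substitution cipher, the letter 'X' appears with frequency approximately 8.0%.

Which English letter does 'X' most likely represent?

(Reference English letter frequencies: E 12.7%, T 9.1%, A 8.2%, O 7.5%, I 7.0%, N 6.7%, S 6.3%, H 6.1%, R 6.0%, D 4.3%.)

Step 1: The observed frequency is 8.0%.
Step 2: Compare with English frequencies:
  E: 12.7% (difference: 4.7%)
  T: 9.1% (difference: 1.1%)
  A: 8.2% (difference: 0.2%) <-- closest
  O: 7.5% (difference: 0.5%)
  I: 7.0% (difference: 1.0%)
  N: 6.7% (difference: 1.3%)
  S: 6.3% (difference: 1.7%)
  H: 6.1% (difference: 1.9%)
  R: 6.0% (difference: 2.0%)
  D: 4.3% (difference: 3.7%)
Step 3: 'X' most likely represents 'A' (frequency 8.2%).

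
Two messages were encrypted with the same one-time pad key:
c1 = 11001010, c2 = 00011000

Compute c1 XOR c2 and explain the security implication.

Step 1: c1 XOR c2 = (m1 XOR k) XOR (m2 XOR k).
Step 2: By XOR associativity/commutativity: = m1 XOR m2 XOR k XOR k = m1 XOR m2.
Step 3: 11001010 XOR 00011000 = 11010010 = 210.
Step 4: The key cancels out! An attacker learns m1 XOR m2 = 210, revealing the relationship between plaintexts.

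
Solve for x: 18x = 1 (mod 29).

Step 1: We need x such that 18 * x = 1 (mod 29).
Step 2: Using the extended Euclidean algorithm or trial:
  18 * 21 = 378 = 13 * 29 + 1.
Step 3: Since 378 mod 29 = 1, the inverse is x = 21.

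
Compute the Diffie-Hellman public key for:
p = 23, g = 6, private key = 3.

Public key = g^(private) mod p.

Step 1: A = g^a mod p = 6^3 mod 23.
  6^1 mod 23 = 6
  6^2 mod 23 = (6 * 6) mod 23 = 13
  6^3 mod 23 = (13 * 6) mod 23 = 9
Result: A = 9.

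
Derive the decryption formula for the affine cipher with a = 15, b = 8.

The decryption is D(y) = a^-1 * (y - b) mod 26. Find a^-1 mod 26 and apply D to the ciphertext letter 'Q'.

Step 1: Find a^-1, the modular inverse of 15 mod 26.
Step 2: We need 15 * a^-1 = 1 (mod 26).
Step 3: 15 * 7 = 105 = 4 * 26 + 1, so a^-1 = 7.
Step 4: D(y) = 7(y - 8) mod 26.
Step 5: Apply to 'Q' (y = 16): D(16) = 7 * (16 - 8) mod 26 = 7 * 8 mod 26 = 4 -> 'E'.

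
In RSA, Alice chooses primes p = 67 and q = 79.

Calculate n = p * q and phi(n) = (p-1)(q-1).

Step 1: n = p * q = 67 * 79 = 5293.
Step 2: phi(n) = (p-1)(q-1) = 66 * 78 = 5148.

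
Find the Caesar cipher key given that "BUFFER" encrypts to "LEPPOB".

Step 1: Compare first letters: B (position 1) -> L (position 11).
Step 2: Shift = (11 - 1) mod 26 = 10.
The shift value is 10.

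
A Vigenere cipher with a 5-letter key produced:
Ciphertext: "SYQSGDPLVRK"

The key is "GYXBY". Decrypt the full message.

Step 1: Key 'GYXBY' has length 5. Extended key: GYXBYGYXBYG
Step 2: Decrypt each position:
  S(18) - G(6) = 12 = M
  Y(24) - Y(24) = 0 = A
  Q(16) - X(23) = 19 = T
  S(18) - B(1) = 17 = R
  G(6) - Y(24) = 8 = I
  D(3) - G(6) = 23 = X
  P(15) - Y(24) = 17 = R
  L(11) - X(23) = 14 = O
  V(21) - B(1) = 20 = U
  R(17) - Y(24) = 19 = T
  K(10) - G(6) = 4 = E
Plaintext: MATRIXROUTE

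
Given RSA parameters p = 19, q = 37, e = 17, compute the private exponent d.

Step 1: n = 19 * 37 = 703.
Step 2: phi(n) = 18 * 36 = 648.
Step 3: Find d such that 17 * d = 1 (mod 648).
Step 4: d = 17^(-1) mod 648 = 305.
Verification: 17 * 305 = 5185 = 8 * 648 + 1.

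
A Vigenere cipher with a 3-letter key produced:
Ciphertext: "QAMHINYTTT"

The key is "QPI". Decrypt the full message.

Step 1: Key 'QPI' has length 3. Extended key: QPIQPIQPIQ
Step 2: Decrypt each position:
  Q(16) - Q(16) = 0 = A
  A(0) - P(15) = 11 = L
  M(12) - I(8) = 4 = E
  H(7) - Q(16) = 17 = R
  I(8) - P(15) = 19 = T
  N(13) - I(8) = 5 = F
  Y(24) - Q(16) = 8 = I
  T(19) - P(15) = 4 = E
  T(19) - I(8) = 11 = L
  T(19) - Q(16) = 3 = D
Plaintext: ALERTFIELD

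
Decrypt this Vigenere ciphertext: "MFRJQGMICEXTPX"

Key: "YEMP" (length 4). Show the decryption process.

Step 1: Key 'YEMP' has length 4. Extended key: YEMPYEMPYEMPYE
Step 2: Decrypt each position:
  M(12) - Y(24) = 14 = O
  F(5) - E(4) = 1 = B
  R(17) - M(12) = 5 = F
  J(9) - P(15) = 20 = U
  Q(16) - Y(24) = 18 = S
  G(6) - E(4) = 2 = C
  M(12) - M(12) = 0 = A
  I(8) - P(15) = 19 = T
  C(2) - Y(24) = 4 = E
  E(4) - E(4) = 0 = A
  X(23) - M(12) = 11 = L
  T(19) - P(15) = 4 = E
  P(15) - Y(24) = 17 = R
  X(23) - E(4) = 19 = T
Plaintext: OBFUSCATEALERT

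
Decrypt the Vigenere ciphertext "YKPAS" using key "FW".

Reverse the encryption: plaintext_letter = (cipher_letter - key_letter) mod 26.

Step 1: Extend key: FWFWF
Step 2: Decrypt each letter (c - k) mod 26:
  Y(24) - F(5) = (24-5) mod 26 = 19 = T
  K(10) - W(22) = (10-22) mod 26 = 14 = O
  P(15) - F(5) = (15-5) mod 26 = 10 = K
  A(0) - W(22) = (0-22) mod 26 = 4 = E
  S(18) - F(5) = (18-5) mod 26 = 13 = N
Plaintext: TOKEN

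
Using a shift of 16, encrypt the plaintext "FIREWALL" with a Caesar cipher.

Step 1: For each letter, shift forward by 16 positions (mod 26).
  F (position 5) -> position (5+16) mod 26 = 21 -> V
  I (position 8) -> position (8+16) mod 26 = 24 -> Y
  R (position 17) -> position (17+16) mod 26 = 7 -> H
  E (position 4) -> position (4+16) mod 26 = 20 -> U
  W (position 22) -> position (22+16) mod 26 = 12 -> M
  A (position 0) -> position (0+16) mod 26 = 16 -> Q
  L (position 11) -> position (11+16) mod 26 = 1 -> B
  L (position 11) -> position (11+16) mod 26 = 1 -> B
Result: VYHUMQBB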